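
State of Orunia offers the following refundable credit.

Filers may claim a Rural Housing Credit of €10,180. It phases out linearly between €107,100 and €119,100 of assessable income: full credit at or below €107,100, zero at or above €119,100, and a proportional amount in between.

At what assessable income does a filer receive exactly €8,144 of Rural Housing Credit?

€8,144 is 8,144/10,180 of the full €10,180, so 2,036/10,180 of the €12,000 range has been used: income = €107,100 + €12,000 × 2,036/10,180 = €109,500.

€109,500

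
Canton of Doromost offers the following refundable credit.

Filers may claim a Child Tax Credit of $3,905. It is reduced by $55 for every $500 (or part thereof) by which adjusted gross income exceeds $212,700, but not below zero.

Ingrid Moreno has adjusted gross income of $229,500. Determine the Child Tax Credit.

$2,035

Child Tax Credit: income exceeds $212,700 by $16,800, which is 34 full-or-partial $500 increments; reduction = 34 × $55 = $1,870, leaving $2,035.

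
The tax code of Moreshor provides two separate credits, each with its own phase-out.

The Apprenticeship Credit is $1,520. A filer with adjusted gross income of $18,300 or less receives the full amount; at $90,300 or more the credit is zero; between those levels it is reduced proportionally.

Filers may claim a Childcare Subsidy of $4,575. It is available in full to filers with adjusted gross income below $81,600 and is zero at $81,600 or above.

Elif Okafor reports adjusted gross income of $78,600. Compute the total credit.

$4,822

Apprenticeship Credit: $78,600 is $60,300 into a $72,000 phase-out range, leaving 11,700/72,000 of the credit: $1,520 × 11,700/72,000 = $247.
Childcare Subsidy: $78,600 is below the $81,600 cutoff, so the full $4,575 applies.
Total: $247 + $4,575 = $4,822.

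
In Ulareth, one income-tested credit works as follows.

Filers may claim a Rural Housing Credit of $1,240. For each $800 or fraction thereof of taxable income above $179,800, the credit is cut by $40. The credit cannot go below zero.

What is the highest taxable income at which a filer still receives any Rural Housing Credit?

After 30 increments the reduction is 30 × $40 = $1,200, leaving $40; one more increment wipes it out. Increment 30 ends at excess 30 × $800 = $24,000, so the highest qualifying income is $179,800 + $24,000 = $203,800.

$203,800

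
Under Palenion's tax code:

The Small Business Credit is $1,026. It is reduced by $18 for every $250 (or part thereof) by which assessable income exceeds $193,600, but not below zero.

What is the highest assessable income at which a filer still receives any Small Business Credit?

After 56 increments the reduction is 56 × $18 = $1,008, leaving $18; one more increment wipes it out. Increment 56 ends at excess 56 × $250 = $14,000, so the highest qualifying income is $193,600 + $14,000 = $207,600.

$207,600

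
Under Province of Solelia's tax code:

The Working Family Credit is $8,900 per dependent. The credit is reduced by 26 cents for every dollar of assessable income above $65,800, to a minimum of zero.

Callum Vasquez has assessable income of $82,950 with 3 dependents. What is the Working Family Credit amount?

Working Family Credit: base = 3 × $8,900 = $26,700. 26% of the $17,150 excess over $65,800 is $4,459; credit = $26,700 − $4,459 = $22,241.

$22,241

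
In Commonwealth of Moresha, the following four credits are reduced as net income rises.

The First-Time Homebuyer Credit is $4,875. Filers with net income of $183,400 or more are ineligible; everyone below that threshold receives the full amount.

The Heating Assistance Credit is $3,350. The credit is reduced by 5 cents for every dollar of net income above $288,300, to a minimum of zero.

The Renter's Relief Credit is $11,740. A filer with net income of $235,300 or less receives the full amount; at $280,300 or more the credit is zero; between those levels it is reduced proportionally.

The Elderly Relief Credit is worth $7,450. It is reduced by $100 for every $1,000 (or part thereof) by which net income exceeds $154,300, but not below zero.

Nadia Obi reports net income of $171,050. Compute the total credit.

First-Time Homebuyer Credit: $171,050 is below the $183,400 cutoff, so the full $4,875 applies.
Heating Assistance Credit: $171,050 is at or below the $288,300 threshold, so the full $3,350 applies.
Renter's Relief Credit: $171,050 is at or below the $235,300 threshold, so the full $11,740 applies.
Elderly Relief Credit: income exceeds $154,300 by $16,750, which is 17 full-or-partial $1,000 increments; reduction = 17 × $100 = $1,700, leaving $5,750.
Total: $4,875 + $3,350 + $11,740 + $5,750 = $25,715.

$25,715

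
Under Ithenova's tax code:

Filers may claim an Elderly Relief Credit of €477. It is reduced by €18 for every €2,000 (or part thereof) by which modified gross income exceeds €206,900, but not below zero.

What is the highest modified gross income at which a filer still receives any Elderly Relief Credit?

€258,900

After 26 increments the reduction is 26 × €18 = €468, leaving €9; one more increment wipes it out. Increment 26 ends at excess 26 × €2,000 = €52,000, so the highest qualifying income is €206,900 + €52,000 = €258,900.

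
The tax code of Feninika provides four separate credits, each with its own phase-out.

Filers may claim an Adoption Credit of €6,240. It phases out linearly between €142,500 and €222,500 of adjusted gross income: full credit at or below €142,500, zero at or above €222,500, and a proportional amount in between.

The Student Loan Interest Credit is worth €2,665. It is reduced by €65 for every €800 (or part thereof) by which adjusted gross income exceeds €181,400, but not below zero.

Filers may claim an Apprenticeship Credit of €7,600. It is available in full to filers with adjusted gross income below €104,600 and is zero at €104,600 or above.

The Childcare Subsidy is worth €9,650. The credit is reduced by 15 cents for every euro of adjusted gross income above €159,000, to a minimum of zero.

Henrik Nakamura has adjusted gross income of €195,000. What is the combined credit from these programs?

Adoption Credit: €195,000 is €52,500 into a €80,000 phase-out range, leaving 27,500/80,000 of the credit: €6,240 × 27,500/80,000 = €2,145.
Student Loan Interest Credit: income exceeds €181,400 by €13,600, which is 17 full-or-partial €800 increments; reduction = 17 × €65 = €1,105, leaving €1,560.
Apprenticeship Credit: €195,000 meets or exceeds the €104,600 cutoff, so the credit is €0.
Childcare Subsidy: 15% of the €36,000 excess over €159,000 is €5,400; credit = €9,650 − €5,400 = €4,250.
Total: €2,145 + €1,560 + €0 + €4,250 = €7,955.

€7,955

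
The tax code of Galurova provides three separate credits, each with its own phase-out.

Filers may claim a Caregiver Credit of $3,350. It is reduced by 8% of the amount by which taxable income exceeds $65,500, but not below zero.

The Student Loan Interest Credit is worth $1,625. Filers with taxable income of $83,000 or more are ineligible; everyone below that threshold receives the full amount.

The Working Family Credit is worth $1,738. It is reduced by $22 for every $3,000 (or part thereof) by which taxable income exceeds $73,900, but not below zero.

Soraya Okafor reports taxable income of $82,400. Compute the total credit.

$5,295

Caregiver Credit: 8% of the $16,900 excess over $65,500 is $1,352; credit = $3,350 − $1,352 = $1,998.
Student Loan Interest Credit: $82,400 is below the $83,000 cutoff, so the full $1,625 applies.
Working Family Credit: income exceeds $73,900 by $8,500, which is 3 full-or-partial $3,000 increments; reduction = 3 × $22 = $66, leaving $1,672.
Total: $1,998 + $1,625 + $1,672 = $5,295.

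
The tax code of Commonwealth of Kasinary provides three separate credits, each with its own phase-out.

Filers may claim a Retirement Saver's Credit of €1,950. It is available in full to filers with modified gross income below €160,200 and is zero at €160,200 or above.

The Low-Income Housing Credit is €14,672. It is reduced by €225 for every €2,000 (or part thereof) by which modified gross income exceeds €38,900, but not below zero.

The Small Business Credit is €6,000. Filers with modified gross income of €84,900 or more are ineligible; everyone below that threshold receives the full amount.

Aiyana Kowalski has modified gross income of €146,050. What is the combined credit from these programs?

Retirement Saver's Credit: €146,050 is below the €160,200 cutoff, so the full €1,950 applies.
Low-Income Housing Credit: income exceeds €38,900 by €107,150, which is 54 full-or-partial €2,000 increments; reduction = 54 × €225 = €12,150, leaving €2,522.
Small Business Credit: €146,050 meets or exceeds the €84,900 cutoff, so the credit is €0.
Total: €1,950 + €2,522 + €0 = €4,472.

€4,472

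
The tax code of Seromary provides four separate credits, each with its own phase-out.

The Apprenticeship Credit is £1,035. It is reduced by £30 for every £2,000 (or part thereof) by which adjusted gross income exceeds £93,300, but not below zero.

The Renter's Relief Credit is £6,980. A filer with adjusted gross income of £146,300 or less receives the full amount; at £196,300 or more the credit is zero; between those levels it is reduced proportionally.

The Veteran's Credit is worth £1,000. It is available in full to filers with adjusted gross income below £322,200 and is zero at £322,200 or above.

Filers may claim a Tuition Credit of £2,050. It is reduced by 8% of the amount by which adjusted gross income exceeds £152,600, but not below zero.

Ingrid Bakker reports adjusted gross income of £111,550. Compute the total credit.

Apprenticeship Credit: income exceeds £93,300 by £18,250, which is 10 full-or-partial £2,000 increments; reduction = 10 × £30 = £300, leaving £735.
Renter's Relief Credit: £111,550 is at or below the £146,300 threshold, so the full £6,980 applies.
Veteran's Credit: £111,550 is below the £322,200 cutoff, so the full £1,000 applies.
Tuition Credit: £111,550 is at or below the £152,600 threshold, so the full £2,050 applies.
Total: £735 + £6,980 + £1,000 + £2,050 = £10,765.

£10,765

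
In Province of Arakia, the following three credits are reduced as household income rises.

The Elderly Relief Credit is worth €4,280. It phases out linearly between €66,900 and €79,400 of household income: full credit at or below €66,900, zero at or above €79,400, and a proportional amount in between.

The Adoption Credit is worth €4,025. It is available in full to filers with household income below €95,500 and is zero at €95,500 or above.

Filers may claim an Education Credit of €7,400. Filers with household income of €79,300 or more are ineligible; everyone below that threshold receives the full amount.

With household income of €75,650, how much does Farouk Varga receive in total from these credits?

Elderly Relief Credit: €75,650 is €8,750 into a €12,500 phase-out range, leaving 3,750/12,500 of the credit: €4,280 × 3,750/12,500 = €1,284.
Adoption Credit: €75,650 is below the €95,500 cutoff, so the full €4,025 applies.
Education Credit: €75,650 is below the €79,300 cutoff, so the full €7,400 applies.
Total: €1,284 + €4,025 + €7,400 = €12,709.

€12,709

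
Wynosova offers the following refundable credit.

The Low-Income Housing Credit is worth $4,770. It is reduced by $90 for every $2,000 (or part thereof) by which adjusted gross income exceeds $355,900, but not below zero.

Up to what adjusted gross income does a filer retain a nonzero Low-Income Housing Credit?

$459,900

After 52 increments the reduction is 52 × $90 = $4,680, leaving $90; one more increment wipes it out. Increment 52 ends at excess 52 × $2,000 = $104,000, so the highest qualifying income is $355,900 + $104,000 = $459,900.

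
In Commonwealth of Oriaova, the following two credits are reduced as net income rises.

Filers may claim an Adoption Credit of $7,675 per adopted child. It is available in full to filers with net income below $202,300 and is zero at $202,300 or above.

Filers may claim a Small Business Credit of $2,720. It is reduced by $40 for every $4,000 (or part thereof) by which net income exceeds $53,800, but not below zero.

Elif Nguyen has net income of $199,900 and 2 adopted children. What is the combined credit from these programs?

$16,590

Adoption Credit: base = 2 × $7,675 = $15,350. $199,900 is below the $202,300 cutoff, so the full $15,350 applies.
Small Business Credit: income exceeds $53,800 by $146,100, which is 37 full-or-partial $4,000 increments; reduction = 37 × $40 = $1,480, leaving $1,240.
Total: $15,350 + $1,240 = $16,590.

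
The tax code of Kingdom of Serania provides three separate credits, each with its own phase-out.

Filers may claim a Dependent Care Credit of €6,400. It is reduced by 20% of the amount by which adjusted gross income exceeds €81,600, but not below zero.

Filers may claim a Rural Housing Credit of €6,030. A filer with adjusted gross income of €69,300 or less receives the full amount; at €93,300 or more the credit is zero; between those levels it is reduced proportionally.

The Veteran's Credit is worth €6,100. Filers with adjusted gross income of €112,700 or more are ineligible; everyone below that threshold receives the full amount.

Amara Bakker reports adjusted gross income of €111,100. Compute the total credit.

Dependent Care Credit: 20% of the €29,500 excess over €81,600 is €5,900; credit = €6,400 − €5,900 = €500.
Rural Housing Credit: €111,100 is at or above €93,300, so the credit is €0.
Veteran's Credit: €111,100 is below the €112,700 cutoff, so the full €6,100 applies.
Total: €500 + €0 + €6,100 = €6,600.

€6,600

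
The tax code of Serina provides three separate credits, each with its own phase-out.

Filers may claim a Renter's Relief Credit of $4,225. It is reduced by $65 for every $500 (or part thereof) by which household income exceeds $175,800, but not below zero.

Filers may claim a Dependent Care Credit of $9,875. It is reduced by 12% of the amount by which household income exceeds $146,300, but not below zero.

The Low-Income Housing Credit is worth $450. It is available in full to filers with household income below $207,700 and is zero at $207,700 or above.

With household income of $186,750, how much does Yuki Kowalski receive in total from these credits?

$8,266

Renter's Relief Credit: income exceeds $175,800 by $10,950, which is 22 full-or-partial $500 increments; reduction = 22 × $65 = $1,430, leaving $2,795.
Dependent Care Credit: 12% of the $40,450 excess over $146,300 is $4,854; credit = $9,875 − $4,854 = $5,021.
Low-Income Housing Credit: $186,750 is below the $207,700 cutoff, so the full $450 applies.
Total: $2,795 + $5,021 + $450 = $8,266.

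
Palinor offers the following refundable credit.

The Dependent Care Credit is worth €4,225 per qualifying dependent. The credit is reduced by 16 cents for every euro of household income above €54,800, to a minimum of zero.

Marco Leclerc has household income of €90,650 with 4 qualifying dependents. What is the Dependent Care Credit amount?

€11,164

Dependent Care Credit: base = 4 × €4,225 = €16,900. 16% of the €35,850 excess over €54,800 is €5,736; credit = €16,900 − €5,736 = €11,164.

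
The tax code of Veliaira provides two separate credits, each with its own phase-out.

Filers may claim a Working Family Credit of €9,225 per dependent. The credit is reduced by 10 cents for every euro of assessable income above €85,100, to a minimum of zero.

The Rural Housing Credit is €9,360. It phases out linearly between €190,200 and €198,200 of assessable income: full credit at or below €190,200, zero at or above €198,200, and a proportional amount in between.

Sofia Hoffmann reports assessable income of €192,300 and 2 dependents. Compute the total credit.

€14,633

Working Family Credit: base = 2 × €9,225 = €18,450. 10% of the €107,200 excess over €85,100 is €10,720; credit = €18,450 − €10,720 = €7,730.
Rural Housing Credit: €192,300 is €2,100 into a €8,000 phase-out range, leaving 5,900/8,000 of the credit: €9,360 × 5,900/8,000 = €6,903.
Total: €7,730 + €6,903 = €14,633.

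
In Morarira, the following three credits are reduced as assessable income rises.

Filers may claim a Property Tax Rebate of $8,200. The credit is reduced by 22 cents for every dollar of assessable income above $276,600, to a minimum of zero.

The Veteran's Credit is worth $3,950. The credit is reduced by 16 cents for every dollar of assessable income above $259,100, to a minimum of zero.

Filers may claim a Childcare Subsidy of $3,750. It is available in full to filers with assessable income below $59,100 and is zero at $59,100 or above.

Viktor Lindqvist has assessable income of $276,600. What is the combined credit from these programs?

$9,350

Property Tax Rebate: $276,600 is at or below the $276,600 threshold, so the full $8,200 applies.
Veteran's Credit: 16% of the $17,500 excess over $259,100 is $2,800; credit = $3,950 − $2,800 = $1,150.
Childcare Subsidy: $276,600 meets or exceeds the $59,100 cutoff, so the credit is $0.
Total: $8,200 + $1,150 + $0 = $9,350.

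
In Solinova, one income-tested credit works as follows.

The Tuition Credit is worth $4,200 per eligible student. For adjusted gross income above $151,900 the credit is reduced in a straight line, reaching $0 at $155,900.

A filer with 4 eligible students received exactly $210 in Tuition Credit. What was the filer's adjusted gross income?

$155,850

Full credit = 4 × $4,200 = $16,800.
$210 is 210/16,800 of the full $16,800, so 16,590/16,800 of the $4,000 range has been used: income = $151,900 + $4,000 × 16,590/16,800 = $155,850.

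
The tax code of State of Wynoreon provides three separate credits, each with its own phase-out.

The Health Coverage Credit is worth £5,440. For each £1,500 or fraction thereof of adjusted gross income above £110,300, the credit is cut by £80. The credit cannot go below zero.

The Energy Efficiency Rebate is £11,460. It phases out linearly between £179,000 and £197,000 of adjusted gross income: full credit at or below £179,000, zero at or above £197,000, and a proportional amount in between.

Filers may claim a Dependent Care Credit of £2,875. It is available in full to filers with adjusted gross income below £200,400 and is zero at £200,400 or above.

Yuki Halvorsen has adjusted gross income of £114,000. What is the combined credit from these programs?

£19,535

Health Coverage Credit: income exceeds £110,300 by £3,700, which is 3 full-or-partial £1,500 increments; reduction = 3 × £80 = £240, leaving £5,200.
Energy Efficiency Rebate: £114,000 is at or below the £179,000 threshold, so the full £11,460 applies.
Dependent Care Credit: £114,000 is below the £200,400 cutoff, so the full £2,875 applies.
Total: £5,200 + £11,460 + £2,875 = £19,535.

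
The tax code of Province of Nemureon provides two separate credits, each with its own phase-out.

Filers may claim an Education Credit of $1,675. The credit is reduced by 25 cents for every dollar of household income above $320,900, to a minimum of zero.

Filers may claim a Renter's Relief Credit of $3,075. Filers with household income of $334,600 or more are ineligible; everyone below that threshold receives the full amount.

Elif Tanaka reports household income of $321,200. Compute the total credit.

Education Credit: 25% of the $300 excess over $320,900 is $75; credit = $1,675 − $75 = $1,600.
Renter's Relief Credit: $321,200 is below the $334,600 cutoff, so the full $3,075 applies.
Total: $1,600 + $3,075 = $4,675.

$4,675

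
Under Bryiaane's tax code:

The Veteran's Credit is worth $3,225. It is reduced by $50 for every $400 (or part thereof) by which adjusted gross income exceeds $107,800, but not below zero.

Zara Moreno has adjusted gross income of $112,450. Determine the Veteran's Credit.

$2,625

Veteran's Credit: income exceeds $107,800 by $4,650, which is 12 full-or-partial $400 increments; reduction = 12 × $50 = $600, leaving $2,625.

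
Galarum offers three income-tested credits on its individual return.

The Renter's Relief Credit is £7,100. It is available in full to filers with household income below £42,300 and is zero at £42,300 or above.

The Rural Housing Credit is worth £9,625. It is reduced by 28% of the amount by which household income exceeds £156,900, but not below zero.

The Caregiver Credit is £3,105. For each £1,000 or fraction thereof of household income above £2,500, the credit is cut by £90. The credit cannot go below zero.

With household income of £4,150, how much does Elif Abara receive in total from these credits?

Renter's Relief Credit: £4,150 is below the £42,300 cutoff, so the full £7,100 applies.
Rural Housing Credit: £4,150 is at or below the £156,900 threshold, so the full £9,625 applies.
Caregiver Credit: income exceeds £2,500 by £1,650, which is 2 full-or-partial £1,000 increments; reduction = 2 × £90 = £180, leaving £2,925.
Total: £7,100 + £9,625 + £2,925 = £19,650.

£19,650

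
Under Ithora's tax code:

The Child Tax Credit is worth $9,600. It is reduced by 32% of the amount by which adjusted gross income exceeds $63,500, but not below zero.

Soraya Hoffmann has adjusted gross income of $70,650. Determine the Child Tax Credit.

$7,312

Child Tax Credit: 32% of the $7,150 excess over $63,500 is $2,288; credit = $9,600 − $2,288 = $7,312.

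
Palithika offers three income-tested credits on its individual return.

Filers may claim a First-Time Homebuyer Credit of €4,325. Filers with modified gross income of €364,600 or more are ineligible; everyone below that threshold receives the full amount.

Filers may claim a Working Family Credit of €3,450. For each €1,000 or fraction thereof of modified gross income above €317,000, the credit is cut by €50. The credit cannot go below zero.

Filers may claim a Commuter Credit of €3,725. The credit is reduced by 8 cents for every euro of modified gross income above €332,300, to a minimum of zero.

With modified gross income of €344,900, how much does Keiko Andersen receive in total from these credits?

First-Time Homebuyer Credit: €344,900 is below the €364,600 cutoff, so the full €4,325 applies.
Working Family Credit: income exceeds €317,000 by €27,900, which is 28 full-or-partial €1,000 increments; reduction = 28 × €50 = €1,400, leaving €2,050.
Commuter Credit: 8% of the €12,600 excess over €332,300 is €1,008; credit = €3,725 − €1,008 = €2,717.
Total: €4,325 + €2,050 + €2,717 = €9,092.

€9,092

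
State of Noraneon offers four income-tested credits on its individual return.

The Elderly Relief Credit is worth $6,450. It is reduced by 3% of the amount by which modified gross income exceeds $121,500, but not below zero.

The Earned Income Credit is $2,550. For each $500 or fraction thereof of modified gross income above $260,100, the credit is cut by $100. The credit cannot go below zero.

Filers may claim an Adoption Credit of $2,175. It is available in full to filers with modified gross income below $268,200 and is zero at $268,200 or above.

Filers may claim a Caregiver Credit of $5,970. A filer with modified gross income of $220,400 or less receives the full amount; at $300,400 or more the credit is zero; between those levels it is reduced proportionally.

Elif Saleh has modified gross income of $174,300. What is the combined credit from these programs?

$15,561

Elderly Relief Credit: 3% of the $52,800 excess over $121,500 is $1,584; credit = $6,450 − $1,584 = $4,866.
Earned Income Credit: $174,300 is at or below the $260,100 threshold, so the full $2,550 applies.
Adoption Credit: $174,300 is below the $268,200 cutoff, so the full $2,175 applies.
Caregiver Credit: $174,300 is at or below the $220,400 threshold, so the full $5,970 applies.
Total: $4,866 + $2,550 + $2,175 + $5,970 = $15,561.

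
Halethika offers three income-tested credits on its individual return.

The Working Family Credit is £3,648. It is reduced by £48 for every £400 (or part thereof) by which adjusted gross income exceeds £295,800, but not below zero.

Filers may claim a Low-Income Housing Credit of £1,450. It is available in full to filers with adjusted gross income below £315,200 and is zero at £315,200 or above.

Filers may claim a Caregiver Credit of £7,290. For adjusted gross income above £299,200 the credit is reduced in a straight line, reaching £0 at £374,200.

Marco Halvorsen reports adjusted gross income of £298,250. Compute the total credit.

Working Family Credit: income exceeds £295,800 by £2,450, which is 7 full-or-partial £400 increments; reduction = 7 × £48 = £336, leaving £3,312.
Low-Income Housing Credit: £298,250 is below the £315,200 cutoff, so the full £1,450 applies.
Caregiver Credit: £298,250 is at or below the £299,200 threshold, so the full £7,290 applies.
Total: £3,312 + £1,450 + £7,290 = £12,052.

£12,052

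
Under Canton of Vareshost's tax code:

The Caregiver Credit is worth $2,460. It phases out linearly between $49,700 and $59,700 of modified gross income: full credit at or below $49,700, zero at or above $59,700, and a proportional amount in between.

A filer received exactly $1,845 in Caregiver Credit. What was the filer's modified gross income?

$1,845 is 1,845/2,460 of the full $2,460, so 615/2,460 of the $10,000 range has been used: income = $49,700 + $10,000 × 615/2,460 = $52,200.

$52,200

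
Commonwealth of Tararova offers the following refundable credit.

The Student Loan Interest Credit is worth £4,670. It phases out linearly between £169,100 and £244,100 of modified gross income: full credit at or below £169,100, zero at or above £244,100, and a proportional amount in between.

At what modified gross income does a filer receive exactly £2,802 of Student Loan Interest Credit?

£199,100

£2,802 is 2,802/4,670 of the full £4,670, so 1,868/4,670 of the £75,000 range has been used: income = £169,100 + £75,000 × 1,868/4,670 = £199,100.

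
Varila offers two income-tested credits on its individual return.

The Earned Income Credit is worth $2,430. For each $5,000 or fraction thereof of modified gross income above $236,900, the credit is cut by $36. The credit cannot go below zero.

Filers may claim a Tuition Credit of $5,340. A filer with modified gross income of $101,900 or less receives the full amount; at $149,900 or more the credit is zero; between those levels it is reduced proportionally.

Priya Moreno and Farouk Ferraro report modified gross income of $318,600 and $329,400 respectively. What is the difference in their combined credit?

$72

Priya ($318,600): Earned Income Credit: income exceeds $236,900 by $81,700, which is 17 full-or-partial $5,000 increments; reduction = 17 × $36 = $612, leaving $1,818. Tuition Credit: $318,600 is at or above $149,900, so the credit is $0. total $1,818 + $0 = $1,818
Farouk ($329,400): Earned Income Credit: income exceeds $236,900 by $92,500, which is 19 full-or-partial $5,000 increments; reduction = 19 × $36 = $684, leaving $1,746. Tuition Credit: $329,400 is at or above $149,900, so the credit is $0. total $1,746 + $0 = $1,746
Difference: |$1,818 − $1,746| = $72.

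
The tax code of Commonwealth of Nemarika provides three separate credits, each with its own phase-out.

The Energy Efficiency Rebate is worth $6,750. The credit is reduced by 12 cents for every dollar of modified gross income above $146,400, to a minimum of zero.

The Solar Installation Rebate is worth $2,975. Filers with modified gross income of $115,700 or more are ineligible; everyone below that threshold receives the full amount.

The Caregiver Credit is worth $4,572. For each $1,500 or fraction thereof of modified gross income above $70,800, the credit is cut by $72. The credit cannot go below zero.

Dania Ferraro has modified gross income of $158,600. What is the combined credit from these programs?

Energy Efficiency Rebate: 12% of the $12,200 excess over $146,400 is $1,464; credit = $6,750 − $1,464 = $5,286.
Solar Installation Rebate: $158,600 meets or exceeds the $115,700 cutoff, so the credit is $0.
Caregiver Credit: income exceeds $70,800 by $87,800, which is 59 full-or-partial $1,500 increments; reduction = 59 × $72 = $4,248, leaving $324.
Total: $5,286 + $0 + $324 = $5,610.

$5,610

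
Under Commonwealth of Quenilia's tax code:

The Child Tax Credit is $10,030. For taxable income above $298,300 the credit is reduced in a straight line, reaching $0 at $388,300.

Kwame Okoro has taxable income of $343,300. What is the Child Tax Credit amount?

Child Tax Credit: $343,300 is $45,000 into a $90,000 phase-out range, leaving 45,000/90,000 of the credit: $10,030 × 45,000/90,000 = $5,015.

$5,015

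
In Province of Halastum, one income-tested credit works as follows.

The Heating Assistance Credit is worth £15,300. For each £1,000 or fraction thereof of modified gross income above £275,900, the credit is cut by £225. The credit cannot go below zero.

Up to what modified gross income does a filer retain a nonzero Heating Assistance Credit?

After 67 increments the reduction is 67 × £225 = £15,075, leaving £225; one more increment wipes it out. Increment 67 ends at excess 67 × £1,000 = £67,000, so the highest qualifying income is £275,900 + £67,000 = £342,900.

£342,900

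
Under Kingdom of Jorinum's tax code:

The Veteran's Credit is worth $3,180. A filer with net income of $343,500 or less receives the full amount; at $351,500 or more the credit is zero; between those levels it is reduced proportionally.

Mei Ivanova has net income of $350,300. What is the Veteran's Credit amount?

Veteran's Credit: $350,300 is $6,800 into a $8,000 phase-out range, leaving 1,200/8,000 of the credit: $3,180 × 1,200/8,000 = $477.

$477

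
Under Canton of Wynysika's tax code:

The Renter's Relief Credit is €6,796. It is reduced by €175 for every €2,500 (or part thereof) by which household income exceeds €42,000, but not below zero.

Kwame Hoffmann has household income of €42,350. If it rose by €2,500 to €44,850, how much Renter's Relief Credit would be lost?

At €42,350 — income exceeds €42,000 by €350, which is 1 full-or-partial €2,500 increment; reduction = 1 × €175 = €175, leaving €6,621.
At €44,850 — income exceeds €42,000 by €2,850, which is 2 full-or-partial €2,500 increments; reduction = 2 × €175 = €350, leaving €6,446.
Lost: €6,621 − €6,446 = €175.

€175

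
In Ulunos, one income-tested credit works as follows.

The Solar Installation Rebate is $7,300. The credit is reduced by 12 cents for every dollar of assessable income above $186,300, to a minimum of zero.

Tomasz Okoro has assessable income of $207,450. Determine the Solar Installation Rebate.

$4,762

Solar Installation Rebate: 12% of the $21,150 excess over $186,300 is $2,538; credit = $7,300 − $2,538 = $4,762.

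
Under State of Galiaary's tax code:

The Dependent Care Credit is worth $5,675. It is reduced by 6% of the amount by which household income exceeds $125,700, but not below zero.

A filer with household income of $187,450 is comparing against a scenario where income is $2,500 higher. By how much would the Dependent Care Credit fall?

$150

At $187,450 — 6% of the $61,750 excess over $125,700 is $3,705; credit = $5,675 − $3,705 = $1,970.
At $189,950 — 6% of the $64,250 excess over $125,700 is $3,855; credit = $5,675 − $3,855 = $1,820.
Lost: $1,970 − $1,820 = $150.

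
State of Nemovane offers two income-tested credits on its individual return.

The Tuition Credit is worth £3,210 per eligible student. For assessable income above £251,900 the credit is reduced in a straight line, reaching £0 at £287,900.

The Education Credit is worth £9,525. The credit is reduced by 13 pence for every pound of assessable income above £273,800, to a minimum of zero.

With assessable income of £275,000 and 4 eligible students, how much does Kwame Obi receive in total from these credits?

Tuition Credit: base = 4 × £3,210 = £12,840. £275,000 is £23,100 into a £36,000 phase-out range, leaving 12,900/36,000 of the credit: £12,840 × 12,900/36,000 = £4,601.
Education Credit: 13% of the £1,200 excess over £273,800 is £156; credit = £9,525 − £156 = £9,369.
Total: £4,601 + £9,369 = £13,970.

£13,970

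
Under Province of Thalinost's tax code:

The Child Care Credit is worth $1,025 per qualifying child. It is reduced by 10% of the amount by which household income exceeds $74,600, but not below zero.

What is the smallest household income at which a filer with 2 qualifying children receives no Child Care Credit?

$95,100

Full credit = 2 × $1,025 = $2,050.
The credit falls by 10% of each dollar above $74,600, so it reaches zero when the excess is $2,050 / 10% = $20,500: income = $74,600 + $20,500 = $95,100.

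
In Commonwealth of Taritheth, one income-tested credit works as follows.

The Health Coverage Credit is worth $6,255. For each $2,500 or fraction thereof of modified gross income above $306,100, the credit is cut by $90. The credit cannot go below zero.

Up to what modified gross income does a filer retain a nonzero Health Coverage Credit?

$478,600

After 69 increments the reduction is 69 × $90 = $6,210, leaving $45; one more increment wipes it out. Increment 69 ends at excess 69 × $2,500 = $172,500, so the highest qualifying income is $306,100 + $172,500 = $478,600.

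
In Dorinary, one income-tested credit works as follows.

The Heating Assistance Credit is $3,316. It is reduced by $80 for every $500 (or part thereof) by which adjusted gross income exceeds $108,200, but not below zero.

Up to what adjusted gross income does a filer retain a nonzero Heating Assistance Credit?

$128,700

After 41 increments the reduction is 41 × $80 = $3,280, leaving $36; one more increment wipes it out. Increment 41 ends at excess 41 × $500 = $20,500, so the highest qualifying income is $108,200 + $20,500 = $128,700.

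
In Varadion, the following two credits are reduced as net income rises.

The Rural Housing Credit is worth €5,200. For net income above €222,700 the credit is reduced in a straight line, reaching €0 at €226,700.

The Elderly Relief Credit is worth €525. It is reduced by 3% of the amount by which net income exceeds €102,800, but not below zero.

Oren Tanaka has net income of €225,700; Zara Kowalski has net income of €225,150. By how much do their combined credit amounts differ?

Oren (€225,700): Rural Housing Credit: €225,700 is €3,000 into a €4,000 phase-out range, leaving 1,000/4,000 of the credit: €5,200 × 1,000/4,000 = €1,300. Elderly Relief Credit: 3% of the €122,900 excess over €102,800 is €3,687 ≥ base, so the credit is €0. total €1,300 + €0 = €1,300
Zara (€225,150): Rural Housing Credit: €225,150 is €2,450 into a €4,000 phase-out range, leaving 1,550/4,000 of the credit: €5,200 × 1,550/4,000 = €2,015. Elderly Relief Credit: 3% of the €122,350 excess over €102,800 is €3,670.50 ≥ base, so the credit is €0. total €2,015 + €0 = €2,015
Difference: |€1,300 − €2,015| = €715.

€715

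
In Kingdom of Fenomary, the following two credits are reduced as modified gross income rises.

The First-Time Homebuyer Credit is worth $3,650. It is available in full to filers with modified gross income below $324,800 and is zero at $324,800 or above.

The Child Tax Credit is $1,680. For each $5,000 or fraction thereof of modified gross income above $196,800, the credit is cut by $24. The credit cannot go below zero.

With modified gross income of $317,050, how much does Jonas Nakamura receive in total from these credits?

$4,730

First-Time Homebuyer Credit: $317,050 is below the $324,800 cutoff, so the full $3,650 applies.
Child Tax Credit: income exceeds $196,800 by $120,250, which is 25 full-or-partial $5,000 increments; reduction = 25 × $24 = $600, leaving $1,080.
Total: $3,650 + $1,080 = $4,730.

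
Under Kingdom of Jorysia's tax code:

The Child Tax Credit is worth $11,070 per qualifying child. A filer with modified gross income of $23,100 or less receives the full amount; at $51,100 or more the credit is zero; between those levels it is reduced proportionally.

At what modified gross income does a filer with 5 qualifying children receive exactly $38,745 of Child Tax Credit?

Full credit = 5 × $11,070 = $55,350.
$38,745 is 38,745/55,350 of the full $55,350, so 16,605/55,350 of the $28,000 range has been used: income = $23,100 + $28,000 × 16,605/55,350 = $31,500.

$31,500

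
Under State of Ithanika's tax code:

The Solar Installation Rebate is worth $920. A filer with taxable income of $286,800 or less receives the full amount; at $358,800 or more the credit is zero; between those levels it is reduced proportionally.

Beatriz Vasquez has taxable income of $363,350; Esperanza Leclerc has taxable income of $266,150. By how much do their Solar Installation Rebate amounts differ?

$920

Beatriz ($363,350): Solar Installation Rebate: $363,350 is at or above $358,800, so the credit is $0.
Esperanza ($266,150): Solar Installation Rebate: $266,150 is at or below the $286,800 threshold, so the full $920 applies.
Difference: |$0 − $920| = $920.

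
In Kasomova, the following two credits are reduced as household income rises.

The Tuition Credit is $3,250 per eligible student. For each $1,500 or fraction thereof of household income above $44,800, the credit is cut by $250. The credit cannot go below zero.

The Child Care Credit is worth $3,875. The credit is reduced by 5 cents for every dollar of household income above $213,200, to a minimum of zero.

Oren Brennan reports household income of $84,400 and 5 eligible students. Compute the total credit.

$13,375

Tuition Credit: base = 5 × $3,250 = $16,250. income exceeds $44,800 by $39,600, which is 27 full-or-partial $1,500 increments; reduction = 27 × $250 = $6,750, leaving $9,500.
Child Care Credit: $84,400 is at or below the $213,200 threshold, so the full $3,875 applies.
Total: $9,500 + $3,875 = $13,375.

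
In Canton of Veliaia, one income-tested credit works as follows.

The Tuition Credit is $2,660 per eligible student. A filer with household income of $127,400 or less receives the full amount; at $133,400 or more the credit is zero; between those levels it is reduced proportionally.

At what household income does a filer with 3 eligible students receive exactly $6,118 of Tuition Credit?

Full credit = 3 × $2,660 = $7,980.
$6,118 is 6,118/7,980 of the full $7,980, so 1,862/7,980 of the $6,000 range has been used: income = $127,400 + $6,000 × 1,862/7,980 = $128,800.

$128,800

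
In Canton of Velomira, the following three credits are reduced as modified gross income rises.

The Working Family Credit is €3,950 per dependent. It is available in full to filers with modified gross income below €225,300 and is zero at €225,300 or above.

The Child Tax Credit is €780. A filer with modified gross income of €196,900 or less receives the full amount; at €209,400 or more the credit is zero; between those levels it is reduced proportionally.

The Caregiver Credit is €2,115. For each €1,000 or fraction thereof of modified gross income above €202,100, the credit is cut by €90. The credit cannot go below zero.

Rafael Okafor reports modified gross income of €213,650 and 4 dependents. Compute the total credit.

Working Family Credit: base = 4 × €3,950 = €15,800. €213,650 is below the €225,300 cutoff, so the full €15,800 applies.
Child Tax Credit: €213,650 is at or above €209,400, so the credit is €0.
Caregiver Credit: income exceeds €202,100 by €11,550, which is 12 full-or-partial €1,000 increments; reduction = 12 × €90 = €1,080, leaving €1,035.
Total: €15,800 + €0 + €1,035 = €16,835.

€16,835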